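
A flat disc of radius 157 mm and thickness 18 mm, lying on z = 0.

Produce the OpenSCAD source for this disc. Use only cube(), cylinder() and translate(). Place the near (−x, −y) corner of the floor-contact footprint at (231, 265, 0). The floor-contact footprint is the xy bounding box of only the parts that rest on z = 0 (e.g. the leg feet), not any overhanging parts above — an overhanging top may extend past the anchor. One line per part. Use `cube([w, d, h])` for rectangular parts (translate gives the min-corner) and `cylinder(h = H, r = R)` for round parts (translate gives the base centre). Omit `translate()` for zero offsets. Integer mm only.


translate([388, 422, 0]) cylinder(h = 18, r = 157);


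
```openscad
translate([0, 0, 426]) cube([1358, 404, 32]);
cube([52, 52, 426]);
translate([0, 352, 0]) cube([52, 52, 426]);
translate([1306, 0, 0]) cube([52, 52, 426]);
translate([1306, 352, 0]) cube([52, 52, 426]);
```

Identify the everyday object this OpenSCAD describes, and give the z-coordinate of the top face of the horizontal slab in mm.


A bench. The seat-top height is 458 mm.

A long slab on four corner posts — a bench. The slab sits at z = 426 with thickness 32, so the top is 426 + 32 = 458 mm.


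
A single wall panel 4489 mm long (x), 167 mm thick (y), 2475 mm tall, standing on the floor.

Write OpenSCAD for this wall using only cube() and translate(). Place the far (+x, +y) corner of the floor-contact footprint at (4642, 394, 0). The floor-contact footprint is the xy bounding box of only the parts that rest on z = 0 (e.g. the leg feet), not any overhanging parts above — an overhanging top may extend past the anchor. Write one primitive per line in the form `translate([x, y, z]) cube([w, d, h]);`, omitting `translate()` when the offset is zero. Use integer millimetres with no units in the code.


translate([153, 227, 0]) cube([4489, 167, 2475]);


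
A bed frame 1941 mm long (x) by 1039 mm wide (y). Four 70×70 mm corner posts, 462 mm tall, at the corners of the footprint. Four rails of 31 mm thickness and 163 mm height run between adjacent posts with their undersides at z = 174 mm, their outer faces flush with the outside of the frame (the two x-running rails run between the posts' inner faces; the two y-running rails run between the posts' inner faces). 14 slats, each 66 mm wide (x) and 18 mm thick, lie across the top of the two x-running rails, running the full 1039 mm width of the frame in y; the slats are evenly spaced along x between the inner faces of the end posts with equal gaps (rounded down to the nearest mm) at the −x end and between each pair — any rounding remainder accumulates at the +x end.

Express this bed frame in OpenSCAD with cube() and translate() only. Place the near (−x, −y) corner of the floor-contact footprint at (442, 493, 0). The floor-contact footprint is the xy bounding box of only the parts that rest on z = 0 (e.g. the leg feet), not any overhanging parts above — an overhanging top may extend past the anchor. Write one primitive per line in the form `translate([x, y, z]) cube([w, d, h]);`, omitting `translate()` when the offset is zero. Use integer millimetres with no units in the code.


translate([442, 493, 0]) cube([70, 70, 462]);
translate([442, 1462, 0]) cube([70, 70, 462]);
translate([2313, 493, 0]) cube([70, 70, 462]);
translate([2313, 1462, 0]) cube([70, 70, 462]);
translate([512, 493, 174]) cube([1801, 31, 163]);
translate([512, 1501, 174]) cube([1801, 31, 163]);
translate([442, 563, 174]) cube([31, 899, 163]);
translate([2352, 563, 174]) cube([31, 899, 163]);
translate([570, 493, 337]) cube([66, 1039, 18]);
translate([694, 493, 337]) cube([66, 1039, 18]);
translate([818, 493, 337]) cube([66, 1039, 18]);
translate([942, 493, 337]) cube([66, 1039, 18]);
translate([1066, 493, 337]) cube([66, 1039, 18]);
translate([1190, 493, 337]) cube([66, 1039, 18]);
translate([1314, 493, 337]) cube([66, 1039, 18]);
translate([1438, 493, 337]) cube([66, 1039, 18]);
translate([1562, 493, 337]) cube([66, 1039, 18]);
translate([1686, 493, 337]) cube([66, 1039, 18]);
translate([1810, 493, 337]) cube([66, 1039, 18]);
translate([1934, 493, 337]) cube([66, 1039, 18]);
translate([2058, 493, 337]) cube([66, 1039, 18]);
translate([2182, 493, 337]) cube([66, 1039, 18]);


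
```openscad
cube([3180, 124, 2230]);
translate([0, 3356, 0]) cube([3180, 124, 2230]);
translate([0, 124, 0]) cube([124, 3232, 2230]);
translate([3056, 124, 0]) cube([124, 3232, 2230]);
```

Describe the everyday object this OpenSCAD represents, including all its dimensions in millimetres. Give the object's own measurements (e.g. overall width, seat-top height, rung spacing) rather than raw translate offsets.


The wall frame of a small rectangular building: four walls, each 2230 mm tall and 124 mm thick, enclosing a footprint 3180 mm (x) by 3480 mm (y) outside-to-outside, with no floor or roof. The front and back walls (the −y and +y sides) span the full width; the two side walls fit between them.


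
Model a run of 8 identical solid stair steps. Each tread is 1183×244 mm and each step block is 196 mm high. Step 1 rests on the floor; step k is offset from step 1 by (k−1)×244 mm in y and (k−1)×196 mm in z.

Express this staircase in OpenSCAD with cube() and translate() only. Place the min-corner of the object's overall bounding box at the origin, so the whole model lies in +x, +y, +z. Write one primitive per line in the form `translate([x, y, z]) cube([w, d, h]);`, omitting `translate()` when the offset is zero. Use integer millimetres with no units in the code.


cube([1183, 244, 196]);
translate([0, 244, 196]) cube([1183, 244, 196]);
translate([0, 488, 392]) cube([1183, 244, 196]);
translate([0, 732, 588]) cube([1183, 244, 196]);
translate([0, 976, 784]) cube([1183, 244, 196]);
translate([0, 1220, 980]) cube([1183, 244, 196]);
translate([0, 1464, 1176]) cube([1183, 244, 196]);
translate([0, 1708, 1372]) cube([1183, 244, 196]);


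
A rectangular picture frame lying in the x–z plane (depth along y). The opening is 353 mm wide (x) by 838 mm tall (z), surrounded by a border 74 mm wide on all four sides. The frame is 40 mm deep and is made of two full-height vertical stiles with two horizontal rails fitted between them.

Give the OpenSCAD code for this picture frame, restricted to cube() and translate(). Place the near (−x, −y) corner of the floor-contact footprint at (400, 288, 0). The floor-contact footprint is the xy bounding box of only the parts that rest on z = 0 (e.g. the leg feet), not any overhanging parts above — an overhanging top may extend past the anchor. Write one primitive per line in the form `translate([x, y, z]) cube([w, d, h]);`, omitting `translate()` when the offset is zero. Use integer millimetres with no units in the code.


translate([400, 288, 0]) cube([74, 40, 986]);
translate([827, 288, 0]) cube([74, 40, 986]);
translate([474, 288, 0]) cube([353, 40, 74]);
translate([474, 288, 912]) cube([353, 40, 74]);


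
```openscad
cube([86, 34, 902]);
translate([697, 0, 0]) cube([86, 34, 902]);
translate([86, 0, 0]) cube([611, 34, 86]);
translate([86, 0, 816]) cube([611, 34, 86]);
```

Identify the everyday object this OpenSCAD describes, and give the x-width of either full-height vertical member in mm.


A picture frame. The border width is 86 mm.

Four thin pieces enclosing a rectangular opening — a picture frame. The two full-height stiles are 902 mm tall; the top rail sits at z = 816 and is 86 mm tall, so the border above the opening is 902 − 816 = 86 mm, matching the stile x-width.


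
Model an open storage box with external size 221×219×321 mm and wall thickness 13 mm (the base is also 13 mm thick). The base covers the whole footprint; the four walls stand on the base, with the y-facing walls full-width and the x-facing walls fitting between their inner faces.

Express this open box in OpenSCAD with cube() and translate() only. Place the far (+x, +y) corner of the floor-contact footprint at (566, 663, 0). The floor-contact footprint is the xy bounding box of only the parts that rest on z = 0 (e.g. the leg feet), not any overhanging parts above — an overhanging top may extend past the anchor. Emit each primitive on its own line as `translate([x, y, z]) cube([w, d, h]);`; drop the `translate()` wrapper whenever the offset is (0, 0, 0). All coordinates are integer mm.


translate([345, 444, 0]) cube([221, 219, 13]);
translate([345, 444, 13]) cube([221, 13, 308]);
translate([345, 650, 13]) cube([221, 13, 308]);
translate([345, 457, 13]) cube([13, 193, 308]);
translate([553, 457, 13]) cube([13, 193, 308]);


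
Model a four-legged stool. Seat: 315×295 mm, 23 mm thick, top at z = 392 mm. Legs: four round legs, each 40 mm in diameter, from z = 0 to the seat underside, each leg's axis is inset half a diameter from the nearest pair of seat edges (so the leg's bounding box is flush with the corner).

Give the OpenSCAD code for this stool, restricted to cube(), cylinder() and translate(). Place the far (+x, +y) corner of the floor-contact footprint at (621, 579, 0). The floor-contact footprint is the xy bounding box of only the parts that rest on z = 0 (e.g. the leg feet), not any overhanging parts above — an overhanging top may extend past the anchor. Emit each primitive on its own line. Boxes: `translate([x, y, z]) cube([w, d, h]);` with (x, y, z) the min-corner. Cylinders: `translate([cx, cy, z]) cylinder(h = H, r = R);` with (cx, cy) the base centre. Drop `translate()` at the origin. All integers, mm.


translate([306, 284, 369]) cube([315, 295, 23]);
translate([326, 304, 0]) cylinder(h = 369, r = 20);
translate([601, 304, 0]) cylinder(h = 369, r = 20);
translate([326, 559, 0]) cylinder(h = 369, r = 20);
translate([601, 559, 0]) cylinder(h = 369, r = 20);


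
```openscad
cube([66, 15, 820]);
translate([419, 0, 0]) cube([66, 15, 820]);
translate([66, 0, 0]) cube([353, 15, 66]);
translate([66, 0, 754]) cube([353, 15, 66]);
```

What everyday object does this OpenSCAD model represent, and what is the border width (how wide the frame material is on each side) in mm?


A picture frame. The border width is 66 mm.

Four thin pieces enclosing a rectangular opening — a picture frame. The two full-height stiles are 820 mm tall; the top rail sits at z = 754 and is 66 mm tall, so the border above the opening is 820 − 754 = 66 mm, matching the stile x-width.


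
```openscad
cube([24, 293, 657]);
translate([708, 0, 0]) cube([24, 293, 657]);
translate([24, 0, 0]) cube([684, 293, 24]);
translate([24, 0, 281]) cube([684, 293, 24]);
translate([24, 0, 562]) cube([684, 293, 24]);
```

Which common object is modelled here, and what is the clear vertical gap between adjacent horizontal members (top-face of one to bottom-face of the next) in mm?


A bookshelf. The clear shelf gap is 257 mm.

Two tall side panels with 3 horizontal boards between them — a bookshelf. The first two shelf undersides are at z = 0 and z = 281; with shelf thickness 24, the clear gap is 281 − 0 − 24 = 257 mm.


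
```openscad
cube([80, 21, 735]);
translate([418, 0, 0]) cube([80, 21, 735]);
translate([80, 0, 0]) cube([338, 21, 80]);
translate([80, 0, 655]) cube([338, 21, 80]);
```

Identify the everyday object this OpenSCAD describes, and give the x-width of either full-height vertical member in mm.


A picture frame. The border width is 80 mm.

Four thin pieces enclosing a rectangular opening — a picture frame. The two full-height stiles are 735 mm tall; the top rail sits at z = 655 and is 80 mm tall, so the border above the opening is 735 − 655 = 80 mm, matching the stile x-width.


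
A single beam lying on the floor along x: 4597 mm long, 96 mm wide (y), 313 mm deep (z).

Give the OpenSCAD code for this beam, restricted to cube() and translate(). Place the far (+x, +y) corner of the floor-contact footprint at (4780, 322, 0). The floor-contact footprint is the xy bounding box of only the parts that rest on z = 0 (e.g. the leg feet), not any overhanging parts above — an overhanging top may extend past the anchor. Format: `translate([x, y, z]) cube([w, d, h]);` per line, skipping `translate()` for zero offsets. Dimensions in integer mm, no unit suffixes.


translate([183, 226, 0]) cube([4597, 96, 313]);


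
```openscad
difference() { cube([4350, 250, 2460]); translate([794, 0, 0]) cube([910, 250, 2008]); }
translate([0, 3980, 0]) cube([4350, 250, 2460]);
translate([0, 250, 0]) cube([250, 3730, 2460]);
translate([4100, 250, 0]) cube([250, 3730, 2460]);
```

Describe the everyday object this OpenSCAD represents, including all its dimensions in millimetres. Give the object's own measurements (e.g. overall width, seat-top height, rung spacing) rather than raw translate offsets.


A single room: four walls, each 2460 mm tall and 250 mm thick, enclosing an outside footprint 4350×4230 mm (x × y), no floor or roof. The front and back walls (−y and +y sides) run the full x-width; the side walls fit between their inner faces. A door opening 910 mm wide and 2008 mm tall is cut through the front wall from the floor up, its −x edge 794 mm from the wall's −x end.


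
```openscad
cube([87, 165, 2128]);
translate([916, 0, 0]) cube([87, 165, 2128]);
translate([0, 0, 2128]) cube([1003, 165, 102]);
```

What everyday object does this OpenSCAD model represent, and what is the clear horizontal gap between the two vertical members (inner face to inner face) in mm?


A door frame. The clear opening width is 829 mm.

Two 2128 mm tall posts with a header on top — a door frame. The left jamb is 87 mm wide at x = 0; the right jamb starts at x = 916. The clear opening is 916 − 87 = 829 mm.


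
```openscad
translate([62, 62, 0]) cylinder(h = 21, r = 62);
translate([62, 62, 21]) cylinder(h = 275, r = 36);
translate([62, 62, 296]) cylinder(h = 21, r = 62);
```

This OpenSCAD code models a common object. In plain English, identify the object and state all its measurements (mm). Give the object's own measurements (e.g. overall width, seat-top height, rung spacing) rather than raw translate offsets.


A spool: two coaxial disc flanges of radius 62 mm and thickness 21 mm, joined by a core cylinder of radius 36 mm and height 275 mm. The lower flange rests on z = 0 and the three cylinders share a vertical axis.


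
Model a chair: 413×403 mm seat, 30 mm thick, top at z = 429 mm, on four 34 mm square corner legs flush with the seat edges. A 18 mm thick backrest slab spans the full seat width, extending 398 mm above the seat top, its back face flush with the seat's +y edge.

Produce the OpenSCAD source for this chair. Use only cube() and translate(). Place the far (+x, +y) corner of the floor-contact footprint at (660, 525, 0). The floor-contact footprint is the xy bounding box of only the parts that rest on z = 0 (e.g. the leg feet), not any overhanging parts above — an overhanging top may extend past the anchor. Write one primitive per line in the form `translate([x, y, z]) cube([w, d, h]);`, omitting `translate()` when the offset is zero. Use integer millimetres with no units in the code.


// leg_h = 429 - 30 = 399
translate([247, 122, 399]) cube([413, 403, 30]);
translate([247, 122, 0]) cube([34, 34, 399]);
translate([626, 122, 0]) cube([34, 34, 399]);
translate([247, 491, 0]) cube([34, 34, 399]);
translate([626, 491, 0]) cube([34, 34, 399]);
translate([247, 507, 429]) cube([413, 18, 398]);


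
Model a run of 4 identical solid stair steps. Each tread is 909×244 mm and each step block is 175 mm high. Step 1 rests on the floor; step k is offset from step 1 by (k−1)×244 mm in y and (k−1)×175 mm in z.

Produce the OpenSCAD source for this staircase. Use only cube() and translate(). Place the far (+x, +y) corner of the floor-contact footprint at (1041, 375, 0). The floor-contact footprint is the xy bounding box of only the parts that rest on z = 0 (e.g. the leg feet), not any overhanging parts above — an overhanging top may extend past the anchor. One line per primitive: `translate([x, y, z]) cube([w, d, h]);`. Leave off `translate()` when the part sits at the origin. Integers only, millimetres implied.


translate([132, 131, 0]) cube([909, 244, 175]);
translate([132, 375, 175]) cube([909, 244, 175]);
translate([132, 619, 350]) cube([909, 244, 175]);
translate([132, 863, 525]) cube([909, 244, 175]);


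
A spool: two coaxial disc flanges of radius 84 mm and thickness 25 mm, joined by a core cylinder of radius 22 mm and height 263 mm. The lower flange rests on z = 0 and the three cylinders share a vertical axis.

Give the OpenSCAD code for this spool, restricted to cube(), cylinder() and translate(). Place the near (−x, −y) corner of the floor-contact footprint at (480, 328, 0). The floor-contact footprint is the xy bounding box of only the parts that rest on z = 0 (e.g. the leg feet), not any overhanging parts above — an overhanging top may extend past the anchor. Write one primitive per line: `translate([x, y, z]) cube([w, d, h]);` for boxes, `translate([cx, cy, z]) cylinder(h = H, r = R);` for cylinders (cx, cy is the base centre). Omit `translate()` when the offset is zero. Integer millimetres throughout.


translate([564, 412, 0]) cylinder(h = 25, r = 84);
translate([564, 412, 25]) cylinder(h = 263, r = 22);
translate([564, 412, 288]) cylinder(h = 25, r = 84);


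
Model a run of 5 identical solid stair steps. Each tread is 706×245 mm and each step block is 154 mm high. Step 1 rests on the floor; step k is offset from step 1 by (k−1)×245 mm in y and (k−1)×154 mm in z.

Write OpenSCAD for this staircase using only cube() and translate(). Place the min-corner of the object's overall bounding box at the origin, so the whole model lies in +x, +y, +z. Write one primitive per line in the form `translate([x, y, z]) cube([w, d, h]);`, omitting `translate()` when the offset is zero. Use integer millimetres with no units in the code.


cube([706, 245, 154]);
translate([0, 245, 154]) cube([706, 245, 154]);
translate([0, 490, 308]) cube([706, 245, 154]);
translate([0, 735, 462]) cube([706, 245, 154]);
translate([0, 980, 616]) cube([706, 245, 154]);


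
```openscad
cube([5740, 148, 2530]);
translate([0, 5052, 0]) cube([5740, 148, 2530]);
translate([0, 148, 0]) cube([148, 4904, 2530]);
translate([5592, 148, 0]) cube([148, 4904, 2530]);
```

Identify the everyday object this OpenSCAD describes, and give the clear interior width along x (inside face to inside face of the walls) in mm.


A house (or room) frame. The interior width is 5444 mm.

Four 2530 mm walls enclosing a rectangle with no floor or roof — a room or house frame. Outside width is 5740 mm and wall thickness is 148 mm, so the interior width is 5740 − 2 × 148 = 5444 mm.


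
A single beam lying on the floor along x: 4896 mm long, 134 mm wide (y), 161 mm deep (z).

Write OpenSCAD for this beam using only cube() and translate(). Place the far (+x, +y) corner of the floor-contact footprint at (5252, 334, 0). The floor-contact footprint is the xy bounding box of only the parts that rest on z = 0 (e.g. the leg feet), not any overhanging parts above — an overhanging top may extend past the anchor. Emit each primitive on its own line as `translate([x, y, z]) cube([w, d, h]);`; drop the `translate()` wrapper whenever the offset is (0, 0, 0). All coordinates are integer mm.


translate([356, 200, 0]) cube([4896, 134, 161]);


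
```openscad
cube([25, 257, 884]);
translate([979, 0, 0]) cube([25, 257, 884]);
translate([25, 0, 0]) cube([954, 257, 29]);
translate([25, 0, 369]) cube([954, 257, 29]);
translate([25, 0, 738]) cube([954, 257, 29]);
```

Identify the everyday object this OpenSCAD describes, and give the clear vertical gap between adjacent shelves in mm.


A bookshelf. The clear shelf gap is 340 mm.

Two tall side panels with 3 horizontal boards between them — a bookshelf. The first two shelf undersides are at z = 0 and z = 369; with shelf thickness 29, the clear gap is 369 − 0 − 29 = 340 mm.


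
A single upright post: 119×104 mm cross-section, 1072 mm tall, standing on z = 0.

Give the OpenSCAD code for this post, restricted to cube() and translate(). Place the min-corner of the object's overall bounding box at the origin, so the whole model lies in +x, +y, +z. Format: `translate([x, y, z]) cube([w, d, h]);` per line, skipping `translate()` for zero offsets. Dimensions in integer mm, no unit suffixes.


cube([119, 104, 1072]);


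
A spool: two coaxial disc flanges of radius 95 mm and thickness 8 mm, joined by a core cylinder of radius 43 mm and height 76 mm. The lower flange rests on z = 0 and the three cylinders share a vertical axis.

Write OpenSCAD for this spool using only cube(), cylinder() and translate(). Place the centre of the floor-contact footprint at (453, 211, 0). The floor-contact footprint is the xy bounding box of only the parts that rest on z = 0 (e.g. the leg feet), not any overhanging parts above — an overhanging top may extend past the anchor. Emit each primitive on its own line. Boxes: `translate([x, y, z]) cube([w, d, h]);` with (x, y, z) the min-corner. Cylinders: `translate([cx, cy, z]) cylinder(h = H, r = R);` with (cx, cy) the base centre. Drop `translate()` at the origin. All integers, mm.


translate([453, 211, 0]) cylinder(h = 8, r = 95);
translate([453, 211, 8]) cylinder(h = 76, r = 43);
translate([453, 211, 84]) cylinder(h = 8, r = 95);


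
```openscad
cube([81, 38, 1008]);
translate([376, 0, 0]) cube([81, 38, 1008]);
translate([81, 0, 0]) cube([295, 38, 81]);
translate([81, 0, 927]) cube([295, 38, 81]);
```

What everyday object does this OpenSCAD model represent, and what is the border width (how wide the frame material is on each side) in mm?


A picture frame. The border width is 81 mm.

Four thin pieces enclosing a rectangular opening — a picture frame. The two full-height stiles are 1008 mm tall; the top rail sits at z = 927 and is 81 mm tall, so the border above the opening is 1008 − 927 = 81 mm, matching the stile x-width.


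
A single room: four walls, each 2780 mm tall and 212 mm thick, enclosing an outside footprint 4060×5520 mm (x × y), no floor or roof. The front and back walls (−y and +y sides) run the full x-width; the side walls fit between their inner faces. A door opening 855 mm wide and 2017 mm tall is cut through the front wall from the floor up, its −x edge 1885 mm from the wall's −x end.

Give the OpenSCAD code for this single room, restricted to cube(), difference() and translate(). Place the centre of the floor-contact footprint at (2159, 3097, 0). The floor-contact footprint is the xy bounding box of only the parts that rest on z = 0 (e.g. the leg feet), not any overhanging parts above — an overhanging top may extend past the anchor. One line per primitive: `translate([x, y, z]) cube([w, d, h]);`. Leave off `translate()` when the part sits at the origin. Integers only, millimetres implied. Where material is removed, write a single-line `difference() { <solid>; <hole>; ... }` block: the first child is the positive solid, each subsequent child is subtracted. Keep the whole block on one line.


difference() { translate([129, 337, 0]) cube([4060, 212, 2780]); translate([2014, 337, 0]) cube([855, 212, 2017]); }
translate([129, 5645, 0]) cube([4060, 212, 2780]);
translate([129, 549, 0]) cube([212, 5096, 2780]);
translate([3977, 549, 0]) cube([212, 5096, 2780]);


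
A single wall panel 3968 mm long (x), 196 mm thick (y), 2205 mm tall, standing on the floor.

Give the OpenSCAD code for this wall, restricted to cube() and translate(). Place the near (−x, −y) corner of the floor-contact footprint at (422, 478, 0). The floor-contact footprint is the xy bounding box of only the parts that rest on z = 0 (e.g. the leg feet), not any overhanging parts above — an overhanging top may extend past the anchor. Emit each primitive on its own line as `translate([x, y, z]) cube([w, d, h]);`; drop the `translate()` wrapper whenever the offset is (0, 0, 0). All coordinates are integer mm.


translate([422, 478, 0]) cube([3968, 196, 2205]);


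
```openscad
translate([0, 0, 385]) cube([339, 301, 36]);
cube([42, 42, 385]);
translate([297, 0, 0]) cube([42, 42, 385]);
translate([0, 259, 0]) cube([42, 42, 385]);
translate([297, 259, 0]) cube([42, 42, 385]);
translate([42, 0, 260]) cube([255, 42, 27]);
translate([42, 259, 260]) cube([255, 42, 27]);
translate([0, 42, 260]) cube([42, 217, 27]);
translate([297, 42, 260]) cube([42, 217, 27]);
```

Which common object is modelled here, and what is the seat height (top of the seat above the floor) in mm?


A stool. The seat height is 421 mm.

A 339×301×36 slab at z = 385 on four corner posts — a stool. The seat top is 385 + 36 = 421 mm.


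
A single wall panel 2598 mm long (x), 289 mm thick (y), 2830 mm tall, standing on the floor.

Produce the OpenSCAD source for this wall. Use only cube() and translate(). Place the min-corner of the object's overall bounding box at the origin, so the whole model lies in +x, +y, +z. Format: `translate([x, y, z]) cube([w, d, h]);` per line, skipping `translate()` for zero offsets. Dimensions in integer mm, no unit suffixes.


cube([2598, 289, 2830]);


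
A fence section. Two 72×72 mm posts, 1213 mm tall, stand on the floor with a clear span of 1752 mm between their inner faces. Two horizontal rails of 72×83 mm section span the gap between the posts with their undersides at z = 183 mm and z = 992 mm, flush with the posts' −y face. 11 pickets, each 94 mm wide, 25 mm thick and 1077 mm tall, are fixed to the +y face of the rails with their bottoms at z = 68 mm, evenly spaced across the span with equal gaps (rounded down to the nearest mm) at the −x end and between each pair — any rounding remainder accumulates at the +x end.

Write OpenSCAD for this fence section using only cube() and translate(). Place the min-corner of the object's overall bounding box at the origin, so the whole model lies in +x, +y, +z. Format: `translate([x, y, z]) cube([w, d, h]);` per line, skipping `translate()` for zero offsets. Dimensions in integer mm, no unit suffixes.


cube([72, 72, 1213]);
translate([1824, 0, 0]) cube([72, 72, 1213]);
translate([72, 0, 183]) cube([1752, 72, 83]);
translate([72, 0, 992]) cube([1752, 72, 83]);
translate([131, 72, 68]) cube([94, 25, 1077]);
translate([284, 72, 68]) cube([94, 25, 1077]);
translate([437, 72, 68]) cube([94, 25, 1077]);
translate([590, 72, 68]) cube([94, 25, 1077]);
translate([743, 72, 68]) cube([94, 25, 1077]);
translate([896, 72, 68]) cube([94, 25, 1077]);
translate([1049, 72, 68]) cube([94, 25, 1077]);
translate([1202, 72, 68]) cube([94, 25, 1077]);
translate([1355, 72, 68]) cube([94, 25, 1077]);
translate([1508, 72, 68]) cube([94, 25, 1077]);
translate([1661, 72, 68]) cube([94, 25, 1077]);


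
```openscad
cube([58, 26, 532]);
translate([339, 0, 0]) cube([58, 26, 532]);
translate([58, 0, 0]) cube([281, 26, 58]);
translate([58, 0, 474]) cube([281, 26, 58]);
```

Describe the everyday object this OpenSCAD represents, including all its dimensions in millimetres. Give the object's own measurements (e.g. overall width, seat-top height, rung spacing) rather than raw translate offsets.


A rectangular picture frame lying in the x–z plane (depth along y). The opening is 281 mm wide (x) by 416 mm tall (z), surrounded by a border 58 mm wide on all four sides. The frame is 26 mm deep and is made of two full-height vertical stiles with two horizontal rails fitted between them.


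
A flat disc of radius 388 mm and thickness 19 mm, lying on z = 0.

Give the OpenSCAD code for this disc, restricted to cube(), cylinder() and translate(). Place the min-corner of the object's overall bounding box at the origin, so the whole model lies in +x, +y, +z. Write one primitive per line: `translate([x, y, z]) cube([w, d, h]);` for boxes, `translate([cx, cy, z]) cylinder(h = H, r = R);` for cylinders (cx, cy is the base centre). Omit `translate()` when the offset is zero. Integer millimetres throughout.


translate([388, 388, 0]) cylinder(h = 19, r = 388);


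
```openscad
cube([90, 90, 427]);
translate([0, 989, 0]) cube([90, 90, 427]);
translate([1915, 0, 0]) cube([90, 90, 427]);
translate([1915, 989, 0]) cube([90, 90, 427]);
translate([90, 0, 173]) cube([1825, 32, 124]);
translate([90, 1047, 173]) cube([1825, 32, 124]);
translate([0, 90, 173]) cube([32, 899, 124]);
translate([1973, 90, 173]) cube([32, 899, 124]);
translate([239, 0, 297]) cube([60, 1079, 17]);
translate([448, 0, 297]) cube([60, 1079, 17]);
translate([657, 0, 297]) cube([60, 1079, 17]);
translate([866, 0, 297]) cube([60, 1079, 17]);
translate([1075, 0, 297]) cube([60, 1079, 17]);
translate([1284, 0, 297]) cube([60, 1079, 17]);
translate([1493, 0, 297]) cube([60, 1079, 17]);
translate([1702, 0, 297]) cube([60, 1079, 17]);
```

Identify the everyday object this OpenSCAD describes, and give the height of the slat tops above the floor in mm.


A bed frame. The slat-top height is 314 mm.

Four posts, four rails, and a row of slats — a bed frame. Slats sit on the rails at z = 173 + 124 = 297; with slat thickness 17, the top is 314 mm.


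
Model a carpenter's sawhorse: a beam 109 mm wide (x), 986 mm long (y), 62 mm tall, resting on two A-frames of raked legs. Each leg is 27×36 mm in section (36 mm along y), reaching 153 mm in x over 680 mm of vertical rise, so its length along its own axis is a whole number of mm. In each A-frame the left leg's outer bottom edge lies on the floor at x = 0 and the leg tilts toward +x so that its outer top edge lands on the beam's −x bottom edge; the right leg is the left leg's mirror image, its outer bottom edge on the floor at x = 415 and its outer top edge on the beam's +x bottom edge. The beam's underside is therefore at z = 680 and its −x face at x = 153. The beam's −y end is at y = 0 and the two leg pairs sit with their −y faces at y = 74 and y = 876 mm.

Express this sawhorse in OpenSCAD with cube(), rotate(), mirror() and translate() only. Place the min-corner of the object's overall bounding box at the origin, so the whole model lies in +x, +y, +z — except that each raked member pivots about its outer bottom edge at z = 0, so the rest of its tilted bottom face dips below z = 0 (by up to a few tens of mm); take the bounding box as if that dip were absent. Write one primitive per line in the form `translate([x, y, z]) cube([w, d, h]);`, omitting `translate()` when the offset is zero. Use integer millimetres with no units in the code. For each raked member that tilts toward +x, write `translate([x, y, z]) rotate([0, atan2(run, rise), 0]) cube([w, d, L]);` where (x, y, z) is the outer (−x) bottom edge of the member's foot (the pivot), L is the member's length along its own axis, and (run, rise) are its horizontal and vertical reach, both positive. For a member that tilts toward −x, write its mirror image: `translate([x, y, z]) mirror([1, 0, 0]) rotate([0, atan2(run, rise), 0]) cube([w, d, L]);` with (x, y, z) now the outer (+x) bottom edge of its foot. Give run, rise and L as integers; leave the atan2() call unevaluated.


// leg length = √(153² + 680²) = 697
// right-leg outer foot x = 2·153 + 109 = 415
// beam min-corner = (153, 0, 680)
translate([153, 0, 680]) cube([109, 986, 62]);
translate([0, 74, 0]) rotate([0, atan2(153, 680), 0]) cube([27, 36, 697]);
translate([415, 74, 0]) mirror([1, 0, 0]) rotate([0, atan2(153, 680), 0]) cube([27, 36, 697]);
translate([0, 876, 0]) rotate([0, atan2(153, 680), 0]) cube([27, 36, 697]);
translate([415, 876, 0]) mirror([1, 0, 0]) rotate([0, atan2(153, 680), 0]) cube([27, 36, 697]);


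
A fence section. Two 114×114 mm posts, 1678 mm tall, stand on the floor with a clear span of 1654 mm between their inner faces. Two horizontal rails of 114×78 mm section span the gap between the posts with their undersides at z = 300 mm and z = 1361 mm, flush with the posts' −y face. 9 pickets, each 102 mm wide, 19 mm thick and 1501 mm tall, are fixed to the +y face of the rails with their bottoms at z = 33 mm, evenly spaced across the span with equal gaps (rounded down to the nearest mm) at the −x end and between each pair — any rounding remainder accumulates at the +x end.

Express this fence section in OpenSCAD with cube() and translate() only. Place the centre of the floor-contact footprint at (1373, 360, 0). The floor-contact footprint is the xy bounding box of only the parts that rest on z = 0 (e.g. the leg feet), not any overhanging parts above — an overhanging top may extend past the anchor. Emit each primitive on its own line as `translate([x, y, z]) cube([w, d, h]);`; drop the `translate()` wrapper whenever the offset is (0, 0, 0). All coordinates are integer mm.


translate([432, 303, 0]) cube([114, 114, 1678]);
translate([2200, 303, 0]) cube([114, 114, 1678]);
translate([546, 303, 300]) cube([1654, 114, 78]);
translate([546, 303, 1361]) cube([1654, 114, 78]);
translate([619, 417, 33]) cube([102, 19, 1501]);
translate([794, 417, 33]) cube([102, 19, 1501]);
translate([969, 417, 33]) cube([102, 19, 1501]);
translate([1144, 417, 33]) cube([102, 19, 1501]);
translate([1319, 417, 33]) cube([102, 19, 1501]);
translate([1494, 417, 33]) cube([102, 19, 1501]);
translate([1669, 417, 33]) cube([102, 19, 1501]);
translate([1844, 417, 33]) cube([102, 19, 1501]);
translate([2019, 417, 33]) cube([102, 19, 1501]);


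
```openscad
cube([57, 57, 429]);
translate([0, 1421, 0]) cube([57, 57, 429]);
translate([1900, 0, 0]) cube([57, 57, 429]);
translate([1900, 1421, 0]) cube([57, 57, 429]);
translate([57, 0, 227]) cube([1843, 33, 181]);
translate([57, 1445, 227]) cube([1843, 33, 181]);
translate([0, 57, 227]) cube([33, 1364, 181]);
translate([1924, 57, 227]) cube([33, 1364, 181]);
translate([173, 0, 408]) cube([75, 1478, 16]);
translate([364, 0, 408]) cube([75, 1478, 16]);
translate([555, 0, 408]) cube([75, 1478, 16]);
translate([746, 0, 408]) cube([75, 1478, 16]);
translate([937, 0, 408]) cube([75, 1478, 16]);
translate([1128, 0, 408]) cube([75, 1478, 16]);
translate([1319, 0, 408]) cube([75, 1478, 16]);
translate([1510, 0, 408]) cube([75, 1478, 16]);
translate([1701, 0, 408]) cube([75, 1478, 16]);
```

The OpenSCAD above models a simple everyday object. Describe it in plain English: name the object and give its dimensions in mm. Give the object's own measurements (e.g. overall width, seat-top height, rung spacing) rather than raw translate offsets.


A bed frame 1957 mm long (x) by 1478 mm wide (y). Four 57×57 mm corner posts, 429 mm tall, at the corners of the footprint. Four rails of 33 mm thickness and 181 mm height run between adjacent posts with their undersides at z = 227 mm, their outer faces flush with the outside of the frame (the two x-running rails run between the posts' inner faces; the two y-running rails run between the posts' inner faces). 9 slats, each 75 mm wide (x) and 16 mm thick, lie across the top of the two x-running rails, running the full 1478 mm width of the frame in y; along x they sit between the end posts with a 116 mm gap after the −x posts and between neighbouring slats, leaving 124 mm before the +x posts.


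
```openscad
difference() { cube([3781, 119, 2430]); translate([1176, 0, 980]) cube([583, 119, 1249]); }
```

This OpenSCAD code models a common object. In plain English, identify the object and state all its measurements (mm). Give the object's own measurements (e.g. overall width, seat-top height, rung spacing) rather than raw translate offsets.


A wall 3781 mm long (x), 119 mm thick (y), 2430 mm tall, with a rectangular window opening cut through it. The opening is 583 mm wide and 1249 mm tall; its sill is at z = 980 mm and its near (−x) edge is 1176 mm from the wall's −x end. The opening passes through the full wall thickness.


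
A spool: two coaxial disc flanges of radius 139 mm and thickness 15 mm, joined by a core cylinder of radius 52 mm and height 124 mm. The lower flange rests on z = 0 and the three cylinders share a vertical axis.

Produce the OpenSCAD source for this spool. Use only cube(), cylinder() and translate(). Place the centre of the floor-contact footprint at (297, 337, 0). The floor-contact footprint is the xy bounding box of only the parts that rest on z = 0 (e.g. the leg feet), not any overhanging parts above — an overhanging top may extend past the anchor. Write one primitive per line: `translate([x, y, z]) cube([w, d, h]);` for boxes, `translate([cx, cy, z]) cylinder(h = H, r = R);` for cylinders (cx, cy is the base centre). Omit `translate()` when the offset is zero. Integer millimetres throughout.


translate([297, 337, 0]) cylinder(h = 15, r = 139);
translate([297, 337, 15]) cylinder(h = 124, r = 52);
translate([297, 337, 139]) cylinder(h = 15, r = 139);


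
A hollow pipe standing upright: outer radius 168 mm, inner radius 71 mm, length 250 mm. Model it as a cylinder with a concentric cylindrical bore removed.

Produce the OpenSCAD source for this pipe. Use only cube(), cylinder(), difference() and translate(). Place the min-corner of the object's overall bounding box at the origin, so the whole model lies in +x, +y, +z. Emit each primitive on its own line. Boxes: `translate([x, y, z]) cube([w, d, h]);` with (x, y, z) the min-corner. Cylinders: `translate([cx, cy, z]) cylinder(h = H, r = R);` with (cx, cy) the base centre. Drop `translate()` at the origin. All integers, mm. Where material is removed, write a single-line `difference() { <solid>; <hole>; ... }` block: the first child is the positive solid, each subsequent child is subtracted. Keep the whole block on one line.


difference() { translate([168, 168, 0]) cylinder(h = 250, r = 168); translate([168, 168, 0]) cylinder(h = 250, r = 71); }


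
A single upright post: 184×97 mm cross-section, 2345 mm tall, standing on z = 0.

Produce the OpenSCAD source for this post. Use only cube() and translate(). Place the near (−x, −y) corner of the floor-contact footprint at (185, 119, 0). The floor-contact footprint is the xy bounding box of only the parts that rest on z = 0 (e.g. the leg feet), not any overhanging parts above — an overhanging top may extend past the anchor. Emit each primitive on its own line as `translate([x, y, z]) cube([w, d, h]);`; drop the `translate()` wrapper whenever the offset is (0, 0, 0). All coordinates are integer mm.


translate([185, 119, 0]) cube([184, 97, 2345]);


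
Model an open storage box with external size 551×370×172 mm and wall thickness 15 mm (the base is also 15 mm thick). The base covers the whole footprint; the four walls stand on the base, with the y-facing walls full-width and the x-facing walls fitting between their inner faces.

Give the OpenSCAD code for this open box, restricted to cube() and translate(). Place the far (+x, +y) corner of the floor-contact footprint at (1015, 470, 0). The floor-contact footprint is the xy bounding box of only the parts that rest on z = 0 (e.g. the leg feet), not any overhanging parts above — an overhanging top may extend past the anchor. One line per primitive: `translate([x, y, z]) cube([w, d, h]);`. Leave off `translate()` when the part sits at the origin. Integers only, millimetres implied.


translate([464, 100, 0]) cube([551, 370, 15]);
translate([464, 100, 15]) cube([551, 15, 157]);
translate([464, 455, 15]) cube([551, 15, 157]);
translate([464, 115, 15]) cube([15, 340, 157]);
translate([1000, 115, 15]) cube([15, 340, 157]);


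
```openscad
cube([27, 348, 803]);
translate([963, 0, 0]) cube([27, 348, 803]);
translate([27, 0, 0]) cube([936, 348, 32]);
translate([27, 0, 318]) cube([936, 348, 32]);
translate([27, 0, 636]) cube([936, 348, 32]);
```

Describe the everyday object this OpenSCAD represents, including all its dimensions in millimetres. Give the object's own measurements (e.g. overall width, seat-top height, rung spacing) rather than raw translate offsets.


An open bookshelf. Two side panels, each 27 mm thick, 348 mm deep and 803 mm tall, stand 990 mm apart (outside-to-outside). Between them sit 3 shelves, each 32 mm thick and 348 mm deep, spanning the full gap between the sides. The bottom shelf rests on the floor (its underside at z = 0) and the clear gap between one shelf's top and the next shelf's underside is 286 mm.


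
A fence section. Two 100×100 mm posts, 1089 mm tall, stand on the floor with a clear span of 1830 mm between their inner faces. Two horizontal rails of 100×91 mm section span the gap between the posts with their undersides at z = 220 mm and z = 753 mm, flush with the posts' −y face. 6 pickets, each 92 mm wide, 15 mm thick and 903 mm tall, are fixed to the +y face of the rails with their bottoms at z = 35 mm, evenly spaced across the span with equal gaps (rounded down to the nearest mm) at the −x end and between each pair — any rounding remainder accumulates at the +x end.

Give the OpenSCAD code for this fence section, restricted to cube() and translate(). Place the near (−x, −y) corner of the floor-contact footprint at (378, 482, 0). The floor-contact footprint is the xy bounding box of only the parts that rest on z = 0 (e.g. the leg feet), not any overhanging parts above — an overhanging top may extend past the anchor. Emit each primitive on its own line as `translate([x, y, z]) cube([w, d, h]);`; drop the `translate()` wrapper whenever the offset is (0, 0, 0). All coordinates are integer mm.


translate([378, 482, 0]) cube([100, 100, 1089]);
translate([2308, 482, 0]) cube([100, 100, 1089]);
translate([478, 482, 220]) cube([1830, 100, 91]);
translate([478, 482, 753]) cube([1830, 100, 91]);
translate([660, 582, 35]) cube([92, 15, 903]);
translate([934, 582, 35]) cube([92, 15, 903]);
translate([1208, 582, 35]) cube([92, 15, 903]);
translate([1482, 582, 35]) cube([92, 15, 903]);
translate([1756, 582, 35]) cube([92, 15, 903]);
translate([2030, 582, 35]) cube([92, 15, 903]);
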